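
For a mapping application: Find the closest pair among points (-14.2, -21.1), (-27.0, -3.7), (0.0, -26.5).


d(P0,P1) = 21.6009, d(P0,P2) = 15.1921, d(P1,P2) = 35.3389
Closest: P0 and P2

Closest pair: (-14.2, -21.1) and (0.0, -26.5), distance = 15.1921


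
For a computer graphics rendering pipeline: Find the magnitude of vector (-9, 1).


|u| = sqrt((-9)^2 + 1^2) = sqrt(82) = 9.0554

9.0554


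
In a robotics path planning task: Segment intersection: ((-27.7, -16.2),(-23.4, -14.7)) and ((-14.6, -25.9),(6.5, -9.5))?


Cross products: d1=419.51, d2=380.64, d3=-61.36, d4=-22.49
d1*d2 < 0 and d3*d4 < 0? no

No, they don't intersect


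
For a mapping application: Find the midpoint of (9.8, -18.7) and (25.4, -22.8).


M = ((9.8+25.4)/2, ((-18.7)+(-22.8))/2)
= (17.6, -20.75)

(17.6, -20.75)


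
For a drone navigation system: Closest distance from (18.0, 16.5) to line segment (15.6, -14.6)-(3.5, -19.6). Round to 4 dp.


Project P onto AB: t = 0 (clamped to [0,1])
Closest point on segment: (15.6, -14.6)
Distance: 31.1925

31.1925


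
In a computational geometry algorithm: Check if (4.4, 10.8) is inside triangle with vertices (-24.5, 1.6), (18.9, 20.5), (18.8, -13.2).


Cross products: AB x AP = -146.93, BC x BP = -487.68, CA x CP = -826.08
All same sign? yes

Yes, inside


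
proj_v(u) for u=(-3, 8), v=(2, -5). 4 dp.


u.v = -46, |v| = sqrt(29) = 5.3852
Scalar projection = u.v / |v| = -46 / sqrt(29) = -8.542

-8.542


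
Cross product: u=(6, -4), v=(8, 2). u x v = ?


u x v = u_x*v_y - u_y*v_x = 6*2 - (-4)*8
= 12 - (-32) = 44

44


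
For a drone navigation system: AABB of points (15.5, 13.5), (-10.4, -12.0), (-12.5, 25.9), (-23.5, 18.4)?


x range: [-23.5, 15.5]
y range: [-12, 25.9]
Bounding box: (-23.5,-12) to (15.5,25.9)

(-23.5,-12) to (15.5,25.9)


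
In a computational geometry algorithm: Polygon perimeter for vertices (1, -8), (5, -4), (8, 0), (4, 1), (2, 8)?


Sides: (1, -8)->(5, -4): sqrt(32) = 5.656854, (5, -4)->(8, 0): sqrt(25) = 5, (8, 0)->(4, 1): sqrt(17) = 4.123106, (4, 1)->(2, 8): sqrt(53) = 7.28011, (2, 8)->(1, -8): sqrt(257) = 16.03122
Sum = 38.09129
Perimeter = 38.0913

38.0913


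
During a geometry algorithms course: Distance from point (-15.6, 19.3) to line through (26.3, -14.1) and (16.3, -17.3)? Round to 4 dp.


|cross product| = 468.08
|line direction| = sqrt(110.24) = 10.4995
Distance = 468.08/sqrt(110.24) = 44.5811

44.5811


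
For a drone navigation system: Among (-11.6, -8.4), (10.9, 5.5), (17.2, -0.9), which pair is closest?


d(P0,P1) = 26.4473, d(P0,P2) = 29.7605, d(P1,P2) = 8.9805
Closest: P1 and P2

Closest pair: (10.9, 5.5) and (17.2, -0.9), distance = 8.9805


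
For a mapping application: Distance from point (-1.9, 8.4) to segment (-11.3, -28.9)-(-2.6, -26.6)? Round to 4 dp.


Project P onto AB: t = 1 (clamped to [0,1])
Closest point on segment: (-2.6, -26.6)
Distance: 35.007

35.007


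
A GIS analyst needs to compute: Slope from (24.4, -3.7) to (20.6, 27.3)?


slope = (y2-y1)/(x2-x1) = (27.3-(-3.7))/(20.6-24.4) = 31/(-3.8) = -8.1579

-8.1579


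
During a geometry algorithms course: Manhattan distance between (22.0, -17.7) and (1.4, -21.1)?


|22-1.4| + |(-17.7)-(-21.1)| = 20.6 + 3.4 = 24

24


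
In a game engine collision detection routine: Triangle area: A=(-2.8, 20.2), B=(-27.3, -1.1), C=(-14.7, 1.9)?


Area = |x_A(y_B-y_C) + x_B(y_C-y_A) + x_C(y_A-y_B)|/2
= |8.4 + 499.59 + (-313.11)|/2
= 194.88/2 = 97.44

97.44


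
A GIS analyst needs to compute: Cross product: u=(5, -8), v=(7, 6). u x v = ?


u x v = u_x*v_y - u_y*v_x = 5*6 - (-8)*7
= 30 - (-56) = 86

86


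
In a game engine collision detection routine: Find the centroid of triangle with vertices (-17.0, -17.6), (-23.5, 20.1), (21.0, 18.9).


Centroid = ((x_A+x_B+x_C)/3, (y_A+y_B+y_C)/3)
= (((-17)+(-23.5)+21)/3, ((-17.6)+20.1+18.9)/3)
= (-6.5, 7.1333)

(-6.5, 7.1333)


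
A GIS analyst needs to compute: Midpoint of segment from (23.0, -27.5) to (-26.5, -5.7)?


M = ((23+(-26.5))/2, ((-27.5)+(-5.7))/2)
= (-1.75, -16.6)

(-1.75, -16.6)


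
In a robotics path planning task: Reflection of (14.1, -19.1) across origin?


Reflection over origin: (x,y) -> (-x,-y)
(14.1, -19.1) -> (-14.1, 19.1)

(-14.1, 19.1)


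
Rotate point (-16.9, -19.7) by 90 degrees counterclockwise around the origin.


90° CCW: (x,y) -> (-y, x)
(-16.9,-19.7) -> (19.7, -16.9)

(19.7, -16.9)


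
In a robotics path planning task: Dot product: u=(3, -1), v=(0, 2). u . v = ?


u . v = u_x*v_x + u_y*v_y = 3*0 + (-1)*2
= 0 + (-2) = -2

-2


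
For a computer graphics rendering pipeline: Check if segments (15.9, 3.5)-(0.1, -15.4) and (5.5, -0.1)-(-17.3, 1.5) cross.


Cross products: d1=-98.72, d2=357.48, d3=-139.68, d4=-595.88
d1*d2 < 0 and d3*d4 < 0? no

No, they don't intersect


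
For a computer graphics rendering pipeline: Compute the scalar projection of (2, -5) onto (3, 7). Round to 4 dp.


u.v = -29, |v| = sqrt(58) = 7.6158
Scalar projection = u.v / |v| = -29 / sqrt(58) = -3.8079

-3.8079


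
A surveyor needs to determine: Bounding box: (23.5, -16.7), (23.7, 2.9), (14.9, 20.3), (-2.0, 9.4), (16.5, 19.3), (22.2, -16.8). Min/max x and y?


x range: [-2, 23.7]
y range: [-16.8, 20.3]
Bounding box: (-2,-16.8) to (23.7,20.3)

(-2,-16.8) to (23.7,20.3)


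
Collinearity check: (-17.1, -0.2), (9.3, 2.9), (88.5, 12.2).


Cross product: (9.3-(-17.1))*(12.2-(-0.2)) - (2.9-(-0.2))*(88.5-(-17.1))
= 0

Yes, collinear


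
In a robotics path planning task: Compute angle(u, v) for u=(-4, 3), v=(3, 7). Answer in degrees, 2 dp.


u.v = 9, |u| = sqrt(25) = 5, |v| = sqrt(58) = 7.6158
cos(theta) = u.v/(|u||v|) = 9/sqrt(1450) = 0.236352
theta = acos(0.236352) = 76.33 degrees

76.33 degrees


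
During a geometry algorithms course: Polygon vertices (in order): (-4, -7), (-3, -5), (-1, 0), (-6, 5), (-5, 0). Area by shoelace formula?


Shoelace sum: ((-4)*(-5) - (-3)*(-7)) + ((-3)*0 - (-1)*(-5)) + ((-1)*5 - (-6)*0) + ((-6)*0 - (-5)*5) + ((-5)*(-7) - (-4)*0)
= 49
Area = |49|/2 = 24.5

24.5


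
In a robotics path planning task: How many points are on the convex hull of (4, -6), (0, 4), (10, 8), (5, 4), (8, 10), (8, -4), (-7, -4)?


Convex hull vertices (CCW): (-7, -4), (4, -6), (8, -4), (10, 8), (8, 10), (0, 4)
Count = 6

6


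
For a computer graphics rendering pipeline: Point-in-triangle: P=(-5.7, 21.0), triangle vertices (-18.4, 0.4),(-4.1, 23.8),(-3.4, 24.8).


Cross products: AB x AP = -2.6, BC x BP = -0.36, CA x CP = 0.88
All same sign? no

No, outside


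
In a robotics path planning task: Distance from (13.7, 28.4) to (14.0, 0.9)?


dx=0.3, dy=-27.5
d^2 = 0.3^2 + (-27.5)^2 = 756.34
d = sqrt(756.34) = 27.5016

27.5016


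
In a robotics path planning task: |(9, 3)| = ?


|u| = sqrt(9^2 + 3^2) = sqrt(90) = 9.4868

9.4868


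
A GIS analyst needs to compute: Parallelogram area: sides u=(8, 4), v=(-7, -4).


|u x v| = |8*(-4) - 4*(-7)|
= |(-32) - (-28)| = 4

4


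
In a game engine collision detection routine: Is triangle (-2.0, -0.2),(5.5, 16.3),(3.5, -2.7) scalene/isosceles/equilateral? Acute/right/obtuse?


Side lengths squared: AB^2=328.5, BC^2=365, CA^2=36.5
Sorted: [36.5, 328.5, 365]
By sides: Scalene, By angles: Right

Scalene, Right


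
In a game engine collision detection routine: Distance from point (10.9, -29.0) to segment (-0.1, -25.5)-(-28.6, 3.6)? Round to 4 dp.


Project P onto AB: t = 0 (clamped to [0,1])
Closest point on segment: (-0.1, -25.5)
Distance: 11.5434

11.5434


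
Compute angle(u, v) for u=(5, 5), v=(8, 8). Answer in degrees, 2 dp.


u.v = 80, |u| = sqrt(50) = 7.0711, |v| = sqrt(128) = 11.3137
cos(theta) = u.v/(|u||v|) = 80/sqrt(6400) = 1
theta = acos(1) = 0 degrees

0 degrees


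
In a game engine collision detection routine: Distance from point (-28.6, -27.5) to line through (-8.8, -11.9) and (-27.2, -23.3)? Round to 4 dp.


|cross product| = 61.32
|line direction| = sqrt(468.52) = 21.6453
Distance = 61.32/sqrt(468.52) = 2.8329

2.8329


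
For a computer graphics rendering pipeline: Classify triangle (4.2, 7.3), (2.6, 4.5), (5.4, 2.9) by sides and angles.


Side lengths squared: AB^2=10.4, BC^2=10.4, CA^2=20.8
Sorted: [10.4, 10.4, 20.8]
By sides: Isosceles, By angles: Right

Isosceles, Right


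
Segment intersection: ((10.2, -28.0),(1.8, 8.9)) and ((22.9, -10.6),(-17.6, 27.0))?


Cross products: d1=1182.22, d2=3.61, d3=-614.79, d4=563.82
d1*d2 < 0 and d3*d4 < 0? no

No, they don't intersect


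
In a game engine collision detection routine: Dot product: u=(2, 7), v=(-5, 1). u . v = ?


u . v = u_x*v_x + u_y*v_y = 2*(-5) + 7*1
= (-10) + 7 = -3

-3


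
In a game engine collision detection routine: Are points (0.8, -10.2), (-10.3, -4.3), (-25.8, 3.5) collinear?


Cross product: ((-10.3)-0.8)*(3.5-(-10.2)) - ((-4.3)-(-10.2))*((-25.8)-0.8)
= 4.87

No, not collinear


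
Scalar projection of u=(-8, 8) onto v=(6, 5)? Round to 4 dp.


u.v = -8, |v| = sqrt(61) = 7.8102
Scalar projection = u.v / |v| = -8 / sqrt(61) = -1.0243

-1.0243


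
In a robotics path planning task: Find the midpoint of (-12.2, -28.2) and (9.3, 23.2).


M = (((-12.2)+9.3)/2, ((-28.2)+23.2)/2)
= (-1.45, -2.5)

(-1.45, -2.5)


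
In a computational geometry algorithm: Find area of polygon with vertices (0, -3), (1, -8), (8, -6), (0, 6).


Shoelace sum: (0*(-8) - 1*(-3)) + (1*(-6) - 8*(-8)) + (8*6 - 0*(-6)) + (0*(-3) - 0*6)
= 109
Area = |109|/2 = 54.5

54.5


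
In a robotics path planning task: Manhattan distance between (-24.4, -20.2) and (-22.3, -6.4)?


|(-24.4)-(-22.3)| + |(-20.2)-(-6.4)| = 2.1 + 13.8 = 15.9

15.9


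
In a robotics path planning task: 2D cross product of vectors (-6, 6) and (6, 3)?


u x v = u_x*v_y - u_y*v_x = (-6)*3 - 6*6
= (-18) - 36 = -54

-54


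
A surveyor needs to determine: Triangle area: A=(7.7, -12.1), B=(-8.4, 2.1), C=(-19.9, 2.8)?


Area = |x_A(y_B-y_C) + x_B(y_C-y_A) + x_C(y_A-y_B)|/2
= |(-5.39) + (-125.16) + 282.58|/2
= 152.03/2 = 76.015

76.015


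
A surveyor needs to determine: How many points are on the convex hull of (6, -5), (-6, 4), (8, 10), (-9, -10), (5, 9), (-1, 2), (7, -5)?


Convex hull vertices (CCW): (-9, -10), (7, -5), (8, 10), (5, 9), (-6, 4)
Count = 5

5


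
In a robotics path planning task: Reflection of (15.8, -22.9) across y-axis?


Reflection over y-axis: (x,y) -> (-x,y)
(15.8, -22.9) -> (-15.8, -22.9)

(-15.8, -22.9)


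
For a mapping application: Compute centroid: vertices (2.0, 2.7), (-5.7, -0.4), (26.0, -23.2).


Centroid = ((x_A+x_B+x_C)/3, (y_A+y_B+y_C)/3)
= ((2+(-5.7)+26)/3, (2.7+(-0.4)+(-23.2))/3)
= (7.4333, -6.9667)

(7.4333, -6.9667)


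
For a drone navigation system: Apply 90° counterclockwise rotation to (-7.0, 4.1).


90° CCW: (x,y) -> (-y, x)
(-7,4.1) -> (-4.1, -7)

(-4.1, -7)


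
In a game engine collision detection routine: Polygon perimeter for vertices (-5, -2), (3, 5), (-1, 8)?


Sides: (-5, -2)->(3, 5): sqrt(113) = 10.630146, (3, 5)->(-1, 8): sqrt(25) = 5, (-1, 8)->(-5, -2): sqrt(116) = 10.77033
Sum = 26.400476
Perimeter = 26.4005

26.4005


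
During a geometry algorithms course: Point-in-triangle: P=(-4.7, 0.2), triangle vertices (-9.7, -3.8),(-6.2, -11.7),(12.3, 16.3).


Cross products: AB x AP = 53.5, BC x BP = 178.15, CA x CP = 12.5
All same sign? yes

Yes, inside


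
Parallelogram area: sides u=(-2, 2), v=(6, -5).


|u x v| = |(-2)*(-5) - 2*6|
= |10 - 12| = 2

2


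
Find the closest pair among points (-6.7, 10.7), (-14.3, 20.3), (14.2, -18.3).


d(P0,P1) = 12.2442, d(P0,P2) = 35.7465, d(P1,P2) = 47.9814
Closest: P0 and P1

Closest pair: (-6.7, 10.7) and (-14.3, 20.3), distance = 12.2442


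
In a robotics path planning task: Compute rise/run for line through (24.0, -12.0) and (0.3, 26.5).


slope = (y2-y1)/(x2-x1) = (26.5-(-12))/(0.3-24) = 38.5/(-23.7) = -1.6245

-1.6245


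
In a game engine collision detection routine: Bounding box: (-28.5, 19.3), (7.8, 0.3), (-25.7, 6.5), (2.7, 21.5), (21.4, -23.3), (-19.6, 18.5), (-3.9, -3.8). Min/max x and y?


x range: [-28.5, 21.4]
y range: [-23.3, 21.5]
Bounding box: (-28.5,-23.3) to (21.4,21.5)

(-28.5,-23.3) to (21.4,21.5)


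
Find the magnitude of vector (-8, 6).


|u| = sqrt((-8)^2 + 6^2) = sqrt(100) = 10

10


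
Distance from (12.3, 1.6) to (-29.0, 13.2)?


dx=-41.3, dy=11.6
d^2 = (-41.3)^2 + 11.6^2 = 1840.25
d = sqrt(1840.25) = 42.8981

42.8981


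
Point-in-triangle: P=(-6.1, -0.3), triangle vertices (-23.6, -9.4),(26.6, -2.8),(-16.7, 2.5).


Cross products: AB x AP = 341.32, BC x BP = 65.06, CA x CP = 145.46
All same sign? yes

Yes, inside


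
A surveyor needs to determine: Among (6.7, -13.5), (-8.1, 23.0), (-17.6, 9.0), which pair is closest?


d(P0,P1) = 39.3864, d(P0,P2) = 33.1171, d(P1,P2) = 16.9189
Closest: P1 and P2

Closest pair: (-8.1, 23.0) and (-17.6, 9.0), distance = 16.9189


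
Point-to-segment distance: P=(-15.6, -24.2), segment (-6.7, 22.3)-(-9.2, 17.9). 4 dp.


Project P onto AB: t = 1 (clamped to [0,1])
Closest point on segment: (-9.2, 17.9)
Distance: 42.5837

42.5837


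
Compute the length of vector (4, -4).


|u| = sqrt(4^2 + (-4)^2) = sqrt(32) = 5.6569

5.6569


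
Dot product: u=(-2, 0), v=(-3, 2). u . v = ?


u . v = u_x*v_x + u_y*v_y = (-2)*(-3) + 0*2
= 6 + 0 = 6

6


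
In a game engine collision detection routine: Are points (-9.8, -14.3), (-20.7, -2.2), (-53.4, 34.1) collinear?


Cross product: ((-20.7)-(-9.8))*(34.1-(-14.3)) - ((-2.2)-(-14.3))*((-53.4)-(-9.8))
= 0

Yes, collinear


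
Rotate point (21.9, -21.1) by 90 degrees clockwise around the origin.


90° CW: (x,y) -> (y, -x)
(21.9,-21.1) -> (-21.1, -21.9)

(-21.1, -21.9)


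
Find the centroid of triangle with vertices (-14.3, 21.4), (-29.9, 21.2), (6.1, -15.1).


Centroid = ((x_A+x_B+x_C)/3, (y_A+y_B+y_C)/3)
= (((-14.3)+(-29.9)+6.1)/3, (21.4+21.2+(-15.1))/3)
= (-12.7, 9.1667)

(-12.7, 9.1667)


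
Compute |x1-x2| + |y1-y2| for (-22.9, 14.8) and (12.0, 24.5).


|(-22.9)-12| + |14.8-24.5| = 34.9 + 9.7 = 44.6

44.6


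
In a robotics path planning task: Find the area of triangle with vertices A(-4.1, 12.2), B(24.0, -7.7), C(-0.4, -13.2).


Area = |x_A(y_B-y_C) + x_B(y_C-y_A) + x_C(y_A-y_B)|/2
= |(-22.55) + (-609.6) + (-7.96)|/2
= 640.11/2 = 320.055

320.055


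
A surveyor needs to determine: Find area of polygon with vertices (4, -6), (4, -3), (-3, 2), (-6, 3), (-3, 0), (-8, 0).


Shoelace sum: (4*(-3) - 4*(-6)) + (4*2 - (-3)*(-3)) + ((-3)*3 - (-6)*2) + ((-6)*0 - (-3)*3) + ((-3)*0 - (-8)*0) + ((-8)*(-6) - 4*0)
= 71
Area = |71|/2 = 35.5

35.5


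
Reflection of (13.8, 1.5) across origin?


Reflection over origin: (x,y) -> (-x,-y)
(13.8, 1.5) -> (-13.8, -1.5)

(-13.8, -1.5)


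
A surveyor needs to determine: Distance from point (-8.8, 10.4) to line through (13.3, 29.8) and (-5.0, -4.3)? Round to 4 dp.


|cross product| = 398.59
|line direction| = sqrt(1497.7) = 38.7001
Distance = 398.59/sqrt(1497.7) = 10.2994

10.2994


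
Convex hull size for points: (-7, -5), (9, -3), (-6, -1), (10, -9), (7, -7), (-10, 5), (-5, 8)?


Convex hull vertices (CCW): (-10, 5), (-7, -5), (10, -9), (9, -3), (-5, 8)
Count = 5

5


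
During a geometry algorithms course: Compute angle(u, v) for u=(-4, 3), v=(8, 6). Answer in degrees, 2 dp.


u.v = -14, |u| = sqrt(25) = 5, |v| = sqrt(100) = 10
cos(theta) = u.v/(|u||v|) = -14/sqrt(2500) = -0.28
theta = acos(-0.28) = 106.26 degrees

106.26 degrees


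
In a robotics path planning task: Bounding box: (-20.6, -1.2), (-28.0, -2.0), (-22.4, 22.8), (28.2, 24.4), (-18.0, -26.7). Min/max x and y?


x range: [-28, 28.2]
y range: [-26.7, 24.4]
Bounding box: (-28,-26.7) to (28.2,24.4)

(-28,-26.7) to (28.2,24.4)


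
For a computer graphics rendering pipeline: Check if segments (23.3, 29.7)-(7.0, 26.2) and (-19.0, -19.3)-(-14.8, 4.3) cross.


Cross products: d1=-792.48, d2=-422.5, d3=650.65, d4=280.67
d1*d2 < 0 and d3*d4 < 0? no

No, they don't intersect


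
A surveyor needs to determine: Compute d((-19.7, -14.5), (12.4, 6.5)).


dx=32.1, dy=21
d^2 = 32.1^2 + 21^2 = 1471.41
d = sqrt(1471.41) = 38.359

38.359


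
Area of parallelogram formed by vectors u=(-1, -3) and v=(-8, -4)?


|u x v| = |(-1)*(-4) - (-3)*(-8)|
= |4 - 24| = 20

20


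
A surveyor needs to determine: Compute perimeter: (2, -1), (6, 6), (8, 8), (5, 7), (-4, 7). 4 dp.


Sides: (2, -1)->(6, 6): sqrt(65) = 8.062258, (6, 6)->(8, 8): sqrt(8) = 2.828427, (8, 8)->(5, 7): sqrt(10) = 3.162278, (5, 7)->(-4, 7): sqrt(81) = 9, (-4, 7)->(2, -1): sqrt(100) = 10
Sum = 33.052963
Perimeter = 33.053

33.053


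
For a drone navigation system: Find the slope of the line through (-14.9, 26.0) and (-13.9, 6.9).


slope = (y2-y1)/(x2-x1) = (6.9-26)/((-13.9)-(-14.9)) = (-19.1)/1 = -19.1

-19.1


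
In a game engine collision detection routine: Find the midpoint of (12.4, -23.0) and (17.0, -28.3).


M = ((12.4+17)/2, ((-23)+(-28.3))/2)
= (14.7, -25.65)

(14.7, -25.65)


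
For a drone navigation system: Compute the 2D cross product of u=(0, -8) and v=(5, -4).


u x v = u_x*v_y - u_y*v_x = 0*(-4) - (-8)*5
= 0 - (-40) = 40

40


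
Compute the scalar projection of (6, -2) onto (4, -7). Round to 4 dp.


u.v = 38, |v| = sqrt(65) = 8.0623
Scalar projection = u.v / |v| = 38 / sqrt(65) = 4.7133

4.7133


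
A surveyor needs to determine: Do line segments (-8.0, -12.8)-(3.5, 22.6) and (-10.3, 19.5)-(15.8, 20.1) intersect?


Cross products: d1=-844.41, d2=72.63, d3=452.87, d4=-464.17
d1*d2 < 0 and d3*d4 < 0? yes

Yes, they intersect


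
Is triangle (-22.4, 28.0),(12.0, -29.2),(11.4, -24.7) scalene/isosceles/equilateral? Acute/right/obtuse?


Side lengths squared: AB^2=4455.2, BC^2=20.61, CA^2=3919.73
Sorted: [20.61, 3919.73, 4455.2]
By sides: Scalene, By angles: Obtuse

Scalene, Obtuse


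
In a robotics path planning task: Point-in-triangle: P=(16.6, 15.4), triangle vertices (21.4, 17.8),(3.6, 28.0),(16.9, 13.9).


Cross products: AB x AP = 91.68, BC x BP = 15.72, CA x CP = 7.92
All same sign? yes

Yes, inside


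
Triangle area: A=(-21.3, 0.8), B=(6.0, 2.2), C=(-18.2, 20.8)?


Area = |x_A(y_B-y_C) + x_B(y_C-y_A) + x_C(y_A-y_B)|/2
= |396.18 + 120 + 25.48|/2
= 541.66/2 = 270.83

270.83


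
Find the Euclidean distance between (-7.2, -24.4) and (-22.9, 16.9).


dx=-15.7, dy=41.3
d^2 = (-15.7)^2 + 41.3^2 = 1952.18
d = sqrt(1952.18) = 44.1835

44.1835


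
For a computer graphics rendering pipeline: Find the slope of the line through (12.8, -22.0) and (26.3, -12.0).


slope = (y2-y1)/(x2-x1) = ((-12)-(-22))/(26.3-12.8) = 10/13.5 = 0.7407

0.7407


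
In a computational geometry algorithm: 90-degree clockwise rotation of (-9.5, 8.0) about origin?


90° CW: (x,y) -> (y, -x)
(-9.5,8) -> (8, 9.5)

(8, 9.5)


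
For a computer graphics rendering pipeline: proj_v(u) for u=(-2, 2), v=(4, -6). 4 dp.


u.v = -20, |v| = sqrt(52) = 7.2111
Scalar projection = u.v / |v| = -20 / sqrt(52) = -2.7735

-2.7735


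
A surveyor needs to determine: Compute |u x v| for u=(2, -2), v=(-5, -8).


|u x v| = |2*(-8) - (-2)*(-5)|
= |(-16) - 10| = 26

26


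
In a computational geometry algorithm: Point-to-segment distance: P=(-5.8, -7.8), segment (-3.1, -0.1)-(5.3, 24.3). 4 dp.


Project P onto AB: t = 0 (clamped to [0,1])
Closest point on segment: (-3.1, -0.1)
Distance: 8.1597

8.1597


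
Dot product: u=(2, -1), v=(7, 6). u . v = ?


u . v = u_x*v_x + u_y*v_y = 2*7 + (-1)*6
= 14 + (-6) = 8

8


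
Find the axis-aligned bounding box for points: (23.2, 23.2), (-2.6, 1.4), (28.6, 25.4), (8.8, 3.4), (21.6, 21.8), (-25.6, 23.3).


x range: [-25.6, 28.6]
y range: [1.4, 25.4]
Bounding box: (-25.6,1.4) to (28.6,25.4)

(-25.6,1.4) to (28.6,25.4)


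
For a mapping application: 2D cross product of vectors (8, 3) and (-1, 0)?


u x v = u_x*v_y - u_y*v_x = 8*0 - 3*(-1)
= 0 - (-3) = 3

3


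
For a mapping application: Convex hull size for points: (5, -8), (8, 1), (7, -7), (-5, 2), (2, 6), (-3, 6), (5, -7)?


Convex hull vertices (CCW): (-5, 2), (5, -8), (7, -7), (8, 1), (2, 6), (-3, 6)
Count = 6

6


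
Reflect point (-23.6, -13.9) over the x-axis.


Reflection over x-axis: (x,y) -> (x,-y)
(-23.6, -13.9) -> (-23.6, 13.9)

(-23.6, 13.9)


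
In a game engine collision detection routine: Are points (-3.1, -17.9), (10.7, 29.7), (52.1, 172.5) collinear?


Cross product: (10.7-(-3.1))*(172.5-(-17.9)) - (29.7-(-17.9))*(52.1-(-3.1))
= 0

Yes, collinear


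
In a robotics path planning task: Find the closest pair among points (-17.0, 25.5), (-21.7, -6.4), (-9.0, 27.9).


d(P0,P1) = 32.2444, d(P0,P2) = 8.3522, d(P1,P2) = 36.5757
Closest: P0 and P2

Closest pair: (-17.0, 25.5) and (-9.0, 27.9), distance = 8.3522


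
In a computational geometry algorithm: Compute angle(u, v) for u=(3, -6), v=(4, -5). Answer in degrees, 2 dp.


u.v = 42, |u| = sqrt(45) = 6.7082, |v| = sqrt(41) = 6.4031
cos(theta) = u.v/(|u||v|) = 42/sqrt(1845) = 0.977802
theta = acos(0.977802) = 12.09 degrees

12.09 degrees


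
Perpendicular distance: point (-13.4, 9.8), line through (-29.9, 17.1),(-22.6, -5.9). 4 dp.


|cross product| = 326.21
|line direction| = sqrt(582.29) = 24.1307
Distance = 326.21/sqrt(582.29) = 13.5185

13.5185


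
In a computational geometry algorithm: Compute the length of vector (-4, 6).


|u| = sqrt((-4)^2 + 6^2) = sqrt(52) = 7.2111

7.2111


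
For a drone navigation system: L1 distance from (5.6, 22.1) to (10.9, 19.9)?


|5.6-10.9| + |22.1-19.9| = 5.3 + 2.2 = 7.5

7.5


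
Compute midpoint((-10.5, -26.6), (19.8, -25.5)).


M = (((-10.5)+19.8)/2, ((-26.6)+(-25.5))/2)
= (4.65, -26.05)

(4.65, -26.05)


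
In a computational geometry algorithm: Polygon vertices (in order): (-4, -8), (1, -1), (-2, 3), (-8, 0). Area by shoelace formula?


Shoelace sum: ((-4)*(-1) - 1*(-8)) + (1*3 - (-2)*(-1)) + ((-2)*0 - (-8)*3) + ((-8)*(-8) - (-4)*0)
= 101
Area = |101|/2 = 50.5

50.5


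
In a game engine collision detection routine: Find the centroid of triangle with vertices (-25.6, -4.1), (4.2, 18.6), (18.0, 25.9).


Centroid = ((x_A+x_B+x_C)/3, (y_A+y_B+y_C)/3)
= (((-25.6)+4.2+18)/3, ((-4.1)+18.6+25.9)/3)
= (-1.1333, 13.4667)

(-1.1333, 13.4667)


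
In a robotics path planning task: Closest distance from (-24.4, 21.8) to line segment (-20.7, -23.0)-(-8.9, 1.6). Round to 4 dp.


Project P onto AB: t = 1 (clamped to [0,1])
Closest point on segment: (-8.9, 1.6)
Distance: 25.4615

25.4615


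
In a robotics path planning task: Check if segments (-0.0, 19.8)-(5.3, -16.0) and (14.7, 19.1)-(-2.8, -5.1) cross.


Cross products: d1=-367.99, d2=386.77, d3=522.55, d4=-232.21
d1*d2 < 0 and d3*d4 < 0? yes

Yes, they intersect


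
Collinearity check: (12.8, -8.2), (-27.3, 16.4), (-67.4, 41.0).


Cross product: ((-27.3)-12.8)*(41-(-8.2)) - (16.4-(-8.2))*((-67.4)-12.8)
= 0

Yes, collinear


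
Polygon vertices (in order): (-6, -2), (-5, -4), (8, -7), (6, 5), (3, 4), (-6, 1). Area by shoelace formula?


Shoelace sum: ((-6)*(-4) - (-5)*(-2)) + ((-5)*(-7) - 8*(-4)) + (8*5 - 6*(-7)) + (6*4 - 3*5) + (3*1 - (-6)*4) + ((-6)*(-2) - (-6)*1)
= 217
Area = |217|/2 = 108.5

108.5


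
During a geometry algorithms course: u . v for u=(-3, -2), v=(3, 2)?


u . v = u_x*v_x + u_y*v_y = (-3)*3 + (-2)*2
= (-9) + (-4) = -13

-13


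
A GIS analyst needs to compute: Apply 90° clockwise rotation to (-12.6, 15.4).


90° CW: (x,y) -> (y, -x)
(-12.6,15.4) -> (15.4, 12.6)

(15.4, 12.6)


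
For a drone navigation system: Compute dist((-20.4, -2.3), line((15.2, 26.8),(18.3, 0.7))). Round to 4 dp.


|cross product| = 1019.37
|line direction| = sqrt(690.82) = 26.2835
Distance = 1019.37/sqrt(690.82) = 38.7837

38.7837


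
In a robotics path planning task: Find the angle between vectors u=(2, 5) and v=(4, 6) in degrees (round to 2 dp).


u.v = 38, |u| = sqrt(29) = 5.3852, |v| = sqrt(52) = 7.2111
cos(theta) = u.v/(|u||v|) = 38/sqrt(1508) = 0.97855
theta = acos(0.97855) = 11.89 degrees

11.89 degrees


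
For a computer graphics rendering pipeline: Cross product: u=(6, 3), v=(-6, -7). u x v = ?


u x v = u_x*v_y - u_y*v_x = 6*(-7) - 3*(-6)
= (-42) - (-18) = -24

-24


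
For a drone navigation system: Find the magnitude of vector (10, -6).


|u| = sqrt(10^2 + (-6)^2) = sqrt(136) = 11.6619

11.6619


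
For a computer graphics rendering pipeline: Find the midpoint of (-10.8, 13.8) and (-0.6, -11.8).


M = (((-10.8)+(-0.6))/2, (13.8+(-11.8))/2)
= (-5.7, 1)

(-5.7, 1)


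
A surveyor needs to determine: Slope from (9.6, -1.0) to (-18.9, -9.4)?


slope = (y2-y1)/(x2-x1) = ((-9.4)-(-1))/((-18.9)-9.6) = (-8.4)/(-28.5) = 0.2947

0.2947


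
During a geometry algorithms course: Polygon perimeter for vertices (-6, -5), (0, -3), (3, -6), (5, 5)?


Sides: (-6, -5)->(0, -3): sqrt(40) = 6.324555, (0, -3)->(3, -6): sqrt(18) = 4.242641, (3, -6)->(5, 5): sqrt(125) = 11.18034, (5, 5)->(-6, -5): sqrt(221) = 14.866069
Sum = 36.613605
Perimeter = 36.6136

36.6136


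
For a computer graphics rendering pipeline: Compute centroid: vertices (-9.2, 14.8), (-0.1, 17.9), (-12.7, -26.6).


Centroid = ((x_A+x_B+x_C)/3, (y_A+y_B+y_C)/3)
= (((-9.2)+(-0.1)+(-12.7))/3, (14.8+17.9+(-26.6))/3)
= (-7.3333, 2.0333)

(-7.3333, 2.0333)


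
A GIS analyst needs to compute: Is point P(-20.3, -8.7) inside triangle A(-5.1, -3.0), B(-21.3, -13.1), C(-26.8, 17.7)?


Cross products: AB x AP = -61.18, BC x BP = -55, CA x CP = -438.33
All same sign? yes

Yes, inside


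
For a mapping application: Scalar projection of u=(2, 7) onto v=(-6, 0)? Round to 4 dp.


u.v = -12, |v| = sqrt(36) = 6
Scalar projection = u.v / |v| = -12 / sqrt(36) = -2

-2


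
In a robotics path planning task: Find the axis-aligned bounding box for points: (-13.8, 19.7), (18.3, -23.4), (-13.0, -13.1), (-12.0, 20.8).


x range: [-13.8, 18.3]
y range: [-23.4, 20.8]
Bounding box: (-13.8,-23.4) to (18.3,20.8)

(-13.8,-23.4) to (18.3,20.8)


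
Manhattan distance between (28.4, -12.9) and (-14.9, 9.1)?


|28.4-(-14.9)| + |(-12.9)-9.1| = 43.3 + 22 = 65.3

65.3


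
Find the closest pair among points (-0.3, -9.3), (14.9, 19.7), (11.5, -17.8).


d(P0,P1) = 32.742, d(P0,P2) = 14.5427, d(P1,P2) = 37.6538
Closest: P0 and P2

Closest pair: (-0.3, -9.3) and (11.5, -17.8), distance = 14.5427


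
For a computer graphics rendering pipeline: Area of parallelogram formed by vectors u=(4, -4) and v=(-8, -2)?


|u x v| = |4*(-2) - (-4)*(-8)|
= |(-8) - 32| = 40

40


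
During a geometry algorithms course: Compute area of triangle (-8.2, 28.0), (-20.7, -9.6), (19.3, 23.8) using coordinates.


Area = |x_A(y_B-y_C) + x_B(y_C-y_A) + x_C(y_A-y_B)|/2
= |273.88 + 86.94 + 725.68|/2
= 1086.5/2 = 543.25

543.25


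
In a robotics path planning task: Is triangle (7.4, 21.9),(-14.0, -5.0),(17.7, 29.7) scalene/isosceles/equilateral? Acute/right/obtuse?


Side lengths squared: AB^2=1181.57, BC^2=2208.98, CA^2=166.93
Sorted: [166.93, 1181.57, 2208.98]
By sides: Scalene, By angles: Obtuse

Scalene, Obtuse


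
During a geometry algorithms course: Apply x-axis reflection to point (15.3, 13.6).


Reflection over x-axis: (x,y) -> (x,-y)
(15.3, 13.6) -> (15.3, -13.6)

(15.3, -13.6)


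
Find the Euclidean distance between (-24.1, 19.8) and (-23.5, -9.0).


dx=0.6, dy=-28.8
d^2 = 0.6^2 + (-28.8)^2 = 829.8
d = sqrt(829.8) = 28.8062

28.8062


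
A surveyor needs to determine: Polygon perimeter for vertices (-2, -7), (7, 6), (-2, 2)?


Sides: (-2, -7)->(7, 6): sqrt(250) = 15.811388, (7, 6)->(-2, 2): sqrt(97) = 9.848858, (-2, 2)->(-2, -7): sqrt(81) = 9
Sum = 34.660246
Perimeter = 34.6602

34.6602


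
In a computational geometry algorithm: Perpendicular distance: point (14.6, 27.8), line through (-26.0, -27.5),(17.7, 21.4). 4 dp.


|cross product| = 431.27
|line direction| = sqrt(4300.9) = 65.5812
Distance = 431.27/sqrt(4300.9) = 6.5761

6.5761


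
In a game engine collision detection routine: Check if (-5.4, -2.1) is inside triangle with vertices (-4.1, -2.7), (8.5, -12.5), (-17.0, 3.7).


Cross products: AB x AP = -5.18, BC x BP = -40.02, CA x CP = -0.58
All same sign? yes

Yes, inside


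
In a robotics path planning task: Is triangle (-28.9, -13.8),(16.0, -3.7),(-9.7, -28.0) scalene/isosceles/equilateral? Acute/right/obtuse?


Side lengths squared: AB^2=2118.02, BC^2=1250.98, CA^2=570.28
Sorted: [570.28, 1250.98, 2118.02]
By sides: Scalene, By angles: Obtuse

Scalene, Obtuse


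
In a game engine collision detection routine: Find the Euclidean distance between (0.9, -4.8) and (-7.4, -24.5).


dx=-8.3, dy=-19.7
d^2 = (-8.3)^2 + (-19.7)^2 = 456.98
d = sqrt(456.98) = 21.3771

21.3771


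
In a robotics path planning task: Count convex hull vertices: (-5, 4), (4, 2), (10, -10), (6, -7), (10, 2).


Convex hull vertices (CCW): (-5, 4), (6, -7), (10, -10), (10, 2)
Count = 4

4


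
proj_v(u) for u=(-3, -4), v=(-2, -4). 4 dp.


u.v = 22, |v| = sqrt(20) = 4.4721
Scalar projection = u.v / |v| = 22 / sqrt(20) = 4.9193

4.9193


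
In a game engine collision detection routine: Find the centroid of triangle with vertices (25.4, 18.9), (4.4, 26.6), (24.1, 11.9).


Centroid = ((x_A+x_B+x_C)/3, (y_A+y_B+y_C)/3)
= ((25.4+4.4+24.1)/3, (18.9+26.6+11.9)/3)
= (17.9667, 19.1333)

(17.9667, 19.1333)


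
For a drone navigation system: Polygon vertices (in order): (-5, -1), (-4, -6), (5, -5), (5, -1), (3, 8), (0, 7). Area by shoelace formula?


Shoelace sum: ((-5)*(-6) - (-4)*(-1)) + ((-4)*(-5) - 5*(-6)) + (5*(-1) - 5*(-5)) + (5*8 - 3*(-1)) + (3*7 - 0*8) + (0*(-1) - (-5)*7)
= 195
Area = |195|/2 = 97.5

97.5


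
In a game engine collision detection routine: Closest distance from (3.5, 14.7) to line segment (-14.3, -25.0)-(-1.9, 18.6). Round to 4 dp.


Project P onto AB: t = 0.9498 (clamped to [0,1])
Closest point on segment: (-2.5221, 16.4127)
Distance: 6.2609

6.2609


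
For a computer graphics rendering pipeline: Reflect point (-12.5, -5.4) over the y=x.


Reflection over y=x: (x,y) -> (y,x)
(-12.5, -5.4) -> (-5.4, -12.5)

(-5.4, -12.5)


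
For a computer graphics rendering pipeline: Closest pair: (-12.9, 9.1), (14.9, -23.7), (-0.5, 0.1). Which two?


d(P0,P1) = 42.9963, d(P0,P2) = 15.3219, d(P1,P2) = 28.3478
Closest: P0 and P2

Closest pair: (-12.9, 9.1) and (-0.5, 0.1), distance = 15.3219


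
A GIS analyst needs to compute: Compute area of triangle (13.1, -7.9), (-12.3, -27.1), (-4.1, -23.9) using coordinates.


Area = |x_A(y_B-y_C) + x_B(y_C-y_A) + x_C(y_A-y_B)|/2
= |(-41.92) + 196.8 + (-78.72)|/2
= 76.16/2 = 38.08

38.08


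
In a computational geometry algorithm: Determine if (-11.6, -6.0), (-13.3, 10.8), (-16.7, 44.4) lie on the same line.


Cross product: ((-13.3)-(-11.6))*(44.4-(-6)) - (10.8-(-6))*((-16.7)-(-11.6))
= 0

Yes, collinear


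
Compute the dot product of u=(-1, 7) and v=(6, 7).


u . v = u_x*v_x + u_y*v_y = (-1)*6 + 7*7
= (-6) + 49 = 43

43


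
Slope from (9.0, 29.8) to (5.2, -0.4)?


slope = (y2-y1)/(x2-x1) = ((-0.4)-29.8)/(5.2-9) = (-30.2)/(-3.8) = 7.9474

7.9474


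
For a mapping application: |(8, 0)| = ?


|u| = sqrt(8^2 + 0^2) = sqrt(64) = 8

8


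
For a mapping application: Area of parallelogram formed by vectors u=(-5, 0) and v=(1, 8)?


|u x v| = |(-5)*8 - 0*1|
= |(-40) - 0| = 40

40


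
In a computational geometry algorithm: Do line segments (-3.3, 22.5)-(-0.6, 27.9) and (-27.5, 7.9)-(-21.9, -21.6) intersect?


Cross products: d1=795.66, d2=905.55, d3=91.26, d4=-18.63
d1*d2 < 0 and d3*d4 < 0? no

No, they don't intersect


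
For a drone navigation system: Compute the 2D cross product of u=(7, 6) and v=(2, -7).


u x v = u_x*v_y - u_y*v_x = 7*(-7) - 6*2
= (-49) - 12 = -61

-61


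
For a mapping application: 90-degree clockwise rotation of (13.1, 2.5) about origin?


90° CW: (x,y) -> (y, -x)
(13.1,2.5) -> (2.5, -13.1)

(2.5, -13.1)


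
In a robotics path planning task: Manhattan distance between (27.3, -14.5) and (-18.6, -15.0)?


|27.3-(-18.6)| + |(-14.5)-(-15)| = 45.9 + 0.5 = 46.4

46.4


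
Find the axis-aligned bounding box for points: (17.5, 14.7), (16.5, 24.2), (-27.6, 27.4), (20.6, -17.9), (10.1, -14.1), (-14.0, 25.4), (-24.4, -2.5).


x range: [-27.6, 20.6]
y range: [-17.9, 27.4]
Bounding box: (-27.6,-17.9) to (20.6,27.4)

(-27.6,-17.9) to (20.6,27.4)


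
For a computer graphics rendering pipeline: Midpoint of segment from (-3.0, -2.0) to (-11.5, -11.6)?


M = (((-3)+(-11.5))/2, ((-2)+(-11.6))/2)
= (-7.25, -6.8)

(-7.25, -6.8)


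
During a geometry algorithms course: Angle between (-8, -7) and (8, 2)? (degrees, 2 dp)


u.v = -78, |u| = sqrt(113) = 10.6301, |v| = sqrt(68) = 8.2462
cos(theta) = u.v/(|u||v|) = -78/sqrt(7684) = -0.889817
theta = acos(-0.889817) = 152.85 degrees

152.85 degrees


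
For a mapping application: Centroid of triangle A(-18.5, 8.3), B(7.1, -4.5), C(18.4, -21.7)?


Centroid = ((x_A+x_B+x_C)/3, (y_A+y_B+y_C)/3)
= (((-18.5)+7.1+18.4)/3, (8.3+(-4.5)+(-21.7))/3)
= (2.3333, -5.9667)

(2.3333, -5.9667)


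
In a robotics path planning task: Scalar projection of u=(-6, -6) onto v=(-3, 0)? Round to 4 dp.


u.v = 18, |v| = sqrt(9) = 3
Scalar projection = u.v / |v| = 18 / sqrt(9) = 6

6


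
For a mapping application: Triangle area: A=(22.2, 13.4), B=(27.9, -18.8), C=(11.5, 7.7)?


Area = |x_A(y_B-y_C) + x_B(y_C-y_A) + x_C(y_A-y_B)|/2
= |(-588.3) + (-159.03) + 370.3|/2
= 377.03/2 = 188.515

188.515


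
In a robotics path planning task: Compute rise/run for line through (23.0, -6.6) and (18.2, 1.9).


slope = (y2-y1)/(x2-x1) = (1.9-(-6.6))/(18.2-23) = 8.5/(-4.8) = -1.7708

-1.7708


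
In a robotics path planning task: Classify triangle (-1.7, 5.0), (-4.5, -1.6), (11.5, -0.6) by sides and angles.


Side lengths squared: AB^2=51.4, BC^2=257, CA^2=205.6
Sorted: [51.4, 205.6, 257]
By sides: Scalene, By angles: Right

Scalene, Right


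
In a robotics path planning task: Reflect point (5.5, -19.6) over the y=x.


Reflection over y=x: (x,y) -> (y,x)
(5.5, -19.6) -> (-19.6, 5.5)

(-19.6, 5.5)


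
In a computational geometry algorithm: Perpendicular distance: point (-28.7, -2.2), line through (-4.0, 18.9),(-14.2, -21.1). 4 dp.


|cross product| = 772.78
|line direction| = sqrt(1704.04) = 41.28
Distance = 772.78/sqrt(1704.04) = 18.7204

18.7204


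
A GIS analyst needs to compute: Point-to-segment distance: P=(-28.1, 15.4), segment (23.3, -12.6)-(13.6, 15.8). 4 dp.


Project P onto AB: t = 1 (clamped to [0,1])
Closest point on segment: (13.6, 15.8)
Distance: 41.7019

41.7019


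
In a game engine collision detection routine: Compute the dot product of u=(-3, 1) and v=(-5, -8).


u . v = u_x*v_x + u_y*v_y = (-3)*(-5) + 1*(-8)
= 15 + (-8) = 7

7


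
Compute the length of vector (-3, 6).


|u| = sqrt((-3)^2 + 6^2) = sqrt(45) = 6.7082

6.7082


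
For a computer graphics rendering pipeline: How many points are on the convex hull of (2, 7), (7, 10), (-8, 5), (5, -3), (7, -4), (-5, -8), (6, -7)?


Convex hull vertices (CCW): (-8, 5), (-5, -8), (6, -7), (7, -4), (7, 10)
Count = 5

5


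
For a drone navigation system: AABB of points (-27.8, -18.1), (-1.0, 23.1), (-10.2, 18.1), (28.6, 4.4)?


x range: [-27.8, 28.6]
y range: [-18.1, 23.1]
Bounding box: (-27.8,-18.1) to (28.6,23.1)

(-27.8,-18.1) to (28.6,23.1)


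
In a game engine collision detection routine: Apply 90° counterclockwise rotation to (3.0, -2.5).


90° CCW: (x,y) -> (-y, x)
(3,-2.5) -> (2.5, 3)

(2.5, 3)


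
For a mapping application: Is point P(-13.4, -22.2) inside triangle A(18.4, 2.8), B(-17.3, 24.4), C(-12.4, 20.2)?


Cross products: AB x AP = 1579.38, BC x BP = -211.96, CA x CP = -1323.32
All same sign? no

No, outside


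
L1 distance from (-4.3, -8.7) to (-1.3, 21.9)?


|(-4.3)-(-1.3)| + |(-8.7)-21.9| = 3 + 30.6 = 33.6

33.6


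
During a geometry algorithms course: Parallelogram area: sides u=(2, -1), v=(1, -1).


|u x v| = |2*(-1) - (-1)*1|
= |(-2) - (-1)| = 1

1


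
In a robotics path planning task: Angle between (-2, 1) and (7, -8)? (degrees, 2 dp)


u.v = -22, |u| = sqrt(5) = 2.2361, |v| = sqrt(113) = 10.6301
cos(theta) = u.v/(|u||v|) = -22/sqrt(565) = -0.925547
theta = acos(-0.925547) = 157.75 degrees

157.75 degrees


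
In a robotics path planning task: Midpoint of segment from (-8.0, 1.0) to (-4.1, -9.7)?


M = (((-8)+(-4.1))/2, (1+(-9.7))/2)
= (-6.05, -4.35)

(-6.05, -4.35)


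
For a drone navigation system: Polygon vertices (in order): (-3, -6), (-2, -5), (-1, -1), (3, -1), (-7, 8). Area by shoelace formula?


Shoelace sum: ((-3)*(-5) - (-2)*(-6)) + ((-2)*(-1) - (-1)*(-5)) + ((-1)*(-1) - 3*(-1)) + (3*8 - (-7)*(-1)) + ((-7)*(-6) - (-3)*8)
= 87
Area = |87|/2 = 43.5

43.5


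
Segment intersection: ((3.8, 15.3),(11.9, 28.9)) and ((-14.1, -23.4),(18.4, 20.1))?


Cross products: d1=479.1, d2=568.75, d3=-70.03, d4=-159.68
d1*d2 < 0 and d3*d4 < 0? no

No, they don't intersect


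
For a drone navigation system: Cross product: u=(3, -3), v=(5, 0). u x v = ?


u x v = u_x*v_y - u_y*v_x = 3*0 - (-3)*5
= 0 - (-15) = 15

15


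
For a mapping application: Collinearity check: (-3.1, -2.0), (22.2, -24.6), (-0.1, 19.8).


Cross product: (22.2-(-3.1))*(19.8-(-2)) - ((-24.6)-(-2))*((-0.1)-(-3.1))
= 619.34

No, not collinear


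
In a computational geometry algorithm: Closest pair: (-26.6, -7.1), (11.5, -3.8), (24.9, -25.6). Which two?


d(P0,P1) = 38.2426, d(P0,P2) = 54.722, d(P1,P2) = 25.5891
Closest: P1 and P2

Closest pair: (11.5, -3.8) and (24.9, -25.6), distance = 25.5891


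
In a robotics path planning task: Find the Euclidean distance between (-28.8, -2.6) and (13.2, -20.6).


dx=42, dy=-18
d^2 = 42^2 + (-18)^2 = 2088
d = sqrt(2088) = 45.6946

45.6946


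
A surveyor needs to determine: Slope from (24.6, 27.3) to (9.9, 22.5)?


slope = (y2-y1)/(x2-x1) = (22.5-27.3)/(9.9-24.6) = (-4.8)/(-14.7) = 0.3265

0.3265


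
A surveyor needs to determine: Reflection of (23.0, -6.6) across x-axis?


Reflection over x-axis: (x,y) -> (x,-y)
(23, -6.6) -> (23, 6.6)

(23, 6.6)


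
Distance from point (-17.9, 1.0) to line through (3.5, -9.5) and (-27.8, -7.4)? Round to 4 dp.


|cross product| = 283.71
|line direction| = sqrt(984.1) = 31.3704
Distance = 283.71/sqrt(984.1) = 9.0439

9.0439


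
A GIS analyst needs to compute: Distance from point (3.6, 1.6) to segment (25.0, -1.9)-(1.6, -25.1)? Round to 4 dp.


Project P onto AB: t = 0.3864 (clamped to [0,1])
Closest point on segment: (15.9581, -10.8646)
Distance: 17.5525

17.5525


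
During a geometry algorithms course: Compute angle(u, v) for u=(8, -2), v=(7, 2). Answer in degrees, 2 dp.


u.v = 52, |u| = sqrt(68) = 8.2462, |v| = sqrt(53) = 7.2801
cos(theta) = u.v/(|u||v|) = 52/sqrt(3604) = 0.866186
theta = acos(0.866186) = 29.98 degrees

29.98 degrees


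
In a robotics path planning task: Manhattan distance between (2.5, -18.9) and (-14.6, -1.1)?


|2.5-(-14.6)| + |(-18.9)-(-1.1)| = 17.1 + 17.8 = 34.9

34.9


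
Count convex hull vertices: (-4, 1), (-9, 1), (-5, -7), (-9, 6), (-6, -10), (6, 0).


Convex hull vertices (CCW): (-9, 1), (-6, -10), (6, 0), (-9, 6)
Count = 4

4


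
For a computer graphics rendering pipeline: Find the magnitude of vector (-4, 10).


|u| = sqrt((-4)^2 + 10^2) = sqrt(116) = 10.7703

10.7703


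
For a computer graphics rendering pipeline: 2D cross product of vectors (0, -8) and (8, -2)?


u x v = u_x*v_y - u_y*v_x = 0*(-2) - (-8)*8
= 0 - (-64) = 64

64
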